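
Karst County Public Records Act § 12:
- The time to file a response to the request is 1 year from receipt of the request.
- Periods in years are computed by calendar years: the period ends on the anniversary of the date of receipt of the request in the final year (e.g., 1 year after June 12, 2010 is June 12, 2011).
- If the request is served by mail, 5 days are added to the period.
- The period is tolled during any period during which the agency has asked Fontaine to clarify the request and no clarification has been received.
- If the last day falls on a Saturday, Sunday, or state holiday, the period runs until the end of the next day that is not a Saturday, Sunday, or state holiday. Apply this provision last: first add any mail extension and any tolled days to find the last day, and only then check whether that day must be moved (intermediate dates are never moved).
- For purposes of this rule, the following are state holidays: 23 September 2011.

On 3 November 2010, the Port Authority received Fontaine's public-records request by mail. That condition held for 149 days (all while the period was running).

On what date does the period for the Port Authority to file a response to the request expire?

1 year after 3 November 2010 is November 3, 2011.
Service was by mail, adding 5 days: November 3, 2011 + 5 days = November 8, 2011.
Tolling adds 149 days: November 8, 2011 + 149 days = April 5, 2012.
April 5, 2012 is a Thursday and not a state holiday, so no extension applies.

April 5, 2012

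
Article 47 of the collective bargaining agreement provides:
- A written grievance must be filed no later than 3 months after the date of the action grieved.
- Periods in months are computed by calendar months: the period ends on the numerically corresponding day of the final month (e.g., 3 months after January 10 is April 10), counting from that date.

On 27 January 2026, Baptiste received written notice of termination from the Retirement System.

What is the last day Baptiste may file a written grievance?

3 months after 27 January 2026 is April 27, 2026.

April 27, 2026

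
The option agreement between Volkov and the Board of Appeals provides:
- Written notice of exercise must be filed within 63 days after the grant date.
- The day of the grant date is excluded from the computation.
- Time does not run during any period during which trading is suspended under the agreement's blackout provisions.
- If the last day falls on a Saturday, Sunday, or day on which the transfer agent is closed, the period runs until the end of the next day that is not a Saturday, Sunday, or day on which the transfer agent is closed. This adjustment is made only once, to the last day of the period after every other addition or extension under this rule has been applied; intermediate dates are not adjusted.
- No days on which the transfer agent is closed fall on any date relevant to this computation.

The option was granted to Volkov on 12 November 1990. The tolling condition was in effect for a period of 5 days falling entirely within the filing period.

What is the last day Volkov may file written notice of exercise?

January 21, 1991

63 days after 12 November 1990 is January 14, 1991.
Tolling adds 5 days: January 14, 1991 + 5 days = January 19, 1991.
January 19, 1991 is Saturday; January 20, 1991 is Sunday. The next qualifying day is January 21, 1991.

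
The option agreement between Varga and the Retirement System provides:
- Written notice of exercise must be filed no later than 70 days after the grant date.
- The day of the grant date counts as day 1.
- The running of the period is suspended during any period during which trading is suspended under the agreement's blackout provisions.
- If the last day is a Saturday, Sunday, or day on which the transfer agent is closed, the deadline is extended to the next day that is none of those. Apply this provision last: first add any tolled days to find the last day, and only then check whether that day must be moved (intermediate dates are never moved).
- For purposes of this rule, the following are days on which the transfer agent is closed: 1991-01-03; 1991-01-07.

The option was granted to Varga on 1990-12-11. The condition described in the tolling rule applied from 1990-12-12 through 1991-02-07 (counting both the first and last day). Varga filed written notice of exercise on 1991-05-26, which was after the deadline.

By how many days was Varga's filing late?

Counting 1990-12-11 as day 1, day 70 is February 18, 1991.
From December 12, 1990 through February 7, 1991 inclusive is 58 days; tolling adds 58 days: February 18, 1991 + 58 days = April 17, 1991.
April 17, 1991 is a Wednesday and not a day on which the transfer agent is closed, so no extension applies.
The deadline is April 17, 1991; from April 17, 1991 to May 26, 1991 is 39 days.

39 days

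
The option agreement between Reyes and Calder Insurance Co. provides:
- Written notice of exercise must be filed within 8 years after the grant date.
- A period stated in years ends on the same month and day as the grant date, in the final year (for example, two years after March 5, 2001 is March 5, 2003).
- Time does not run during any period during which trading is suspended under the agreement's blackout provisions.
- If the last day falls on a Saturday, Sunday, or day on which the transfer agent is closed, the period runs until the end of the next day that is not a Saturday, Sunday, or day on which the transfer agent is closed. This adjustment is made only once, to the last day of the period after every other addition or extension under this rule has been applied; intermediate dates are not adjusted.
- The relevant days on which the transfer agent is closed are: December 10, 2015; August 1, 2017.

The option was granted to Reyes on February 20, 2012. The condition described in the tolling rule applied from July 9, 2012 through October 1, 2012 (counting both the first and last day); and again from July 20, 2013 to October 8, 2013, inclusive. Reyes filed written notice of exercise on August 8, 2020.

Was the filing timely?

8 years after February 20, 2012 is February 20, 2020.
From July 9, 2012 through October 1, 2012 inclusive is 85 days; tolling adds 85 days: February 20, 2020 + 85 days = May 15, 2020.
From July 20, 2013 through October 8, 2013 inclusive is 81 days; tolling adds 81 days: May 15, 2020 + 81 days = August 4, 2020.
August 4, 2020 is a Tuesday and not a day on which the transfer agent is closed, so no extension applies.
The deadline is August 4, 2020; the filing on August 8, 2020 is after that date.

No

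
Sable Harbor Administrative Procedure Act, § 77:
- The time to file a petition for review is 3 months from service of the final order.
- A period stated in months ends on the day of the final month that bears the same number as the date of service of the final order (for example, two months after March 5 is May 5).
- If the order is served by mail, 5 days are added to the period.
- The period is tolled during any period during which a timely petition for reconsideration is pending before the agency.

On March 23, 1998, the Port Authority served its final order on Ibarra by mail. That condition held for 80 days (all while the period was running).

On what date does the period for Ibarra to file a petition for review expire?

September 16, 1998

3 months after March 23, 1998 is June 23, 1998.
Service was by mail, adding 5 days: June 23, 1998 + 5 days = June 28, 1998.
Tolling adds 80 days: June 28, 1998 + 80 days = September 16, 1998.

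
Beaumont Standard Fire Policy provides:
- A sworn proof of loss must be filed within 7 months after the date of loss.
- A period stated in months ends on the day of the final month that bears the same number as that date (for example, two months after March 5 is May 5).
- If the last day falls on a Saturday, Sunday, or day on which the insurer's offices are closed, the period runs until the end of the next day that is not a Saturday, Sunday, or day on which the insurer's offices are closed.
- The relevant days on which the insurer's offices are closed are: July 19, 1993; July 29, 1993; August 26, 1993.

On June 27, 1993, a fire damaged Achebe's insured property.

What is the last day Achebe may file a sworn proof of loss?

7 months after June 27, 1993 is January 27, 1994.
January 27, 1994 is a Thursday and not a day on which the insurer's offices are closed, so no extension applies.

January 27, 1994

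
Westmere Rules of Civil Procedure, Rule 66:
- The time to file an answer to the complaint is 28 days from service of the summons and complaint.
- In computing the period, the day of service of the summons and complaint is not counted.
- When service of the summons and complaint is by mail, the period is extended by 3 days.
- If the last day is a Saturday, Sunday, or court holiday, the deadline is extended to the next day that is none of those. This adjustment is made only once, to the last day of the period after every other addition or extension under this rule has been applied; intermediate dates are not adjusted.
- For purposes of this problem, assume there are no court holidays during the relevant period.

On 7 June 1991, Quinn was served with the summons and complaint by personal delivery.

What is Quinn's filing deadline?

28 days after 7 June 1991 is July 5, 1991.
Service was not by mail, so no mail extension applies.
July 5, 1991 is a Friday and not a court holiday, so no extension applies.

July 5, 1991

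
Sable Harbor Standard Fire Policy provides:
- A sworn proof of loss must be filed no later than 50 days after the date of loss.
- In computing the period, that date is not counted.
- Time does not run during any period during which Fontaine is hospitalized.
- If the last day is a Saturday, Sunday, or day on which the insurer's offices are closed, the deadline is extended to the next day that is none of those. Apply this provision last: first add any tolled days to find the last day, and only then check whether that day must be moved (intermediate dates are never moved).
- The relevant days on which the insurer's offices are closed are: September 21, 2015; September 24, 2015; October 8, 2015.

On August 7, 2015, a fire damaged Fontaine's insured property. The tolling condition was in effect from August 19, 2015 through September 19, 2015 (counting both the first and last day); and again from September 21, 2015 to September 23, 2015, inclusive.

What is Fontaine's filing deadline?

50 days after August 7, 2015 is September 26, 2015.
From August 19, 2015 through September 19, 2015 inclusive is 32 days; tolling adds 32 days: September 26, 2015 + 32 days = October 28, 2015.
From September 21, 2015 through September 23, 2015 inclusive is 3 days; tolling adds 3 days: October 28, 2015 + 3 days = October 31, 2015.
October 31, 2015 is Saturday; November 1, 2015 is Sunday. The next qualifying day is November 2, 2015.

November 2, 2015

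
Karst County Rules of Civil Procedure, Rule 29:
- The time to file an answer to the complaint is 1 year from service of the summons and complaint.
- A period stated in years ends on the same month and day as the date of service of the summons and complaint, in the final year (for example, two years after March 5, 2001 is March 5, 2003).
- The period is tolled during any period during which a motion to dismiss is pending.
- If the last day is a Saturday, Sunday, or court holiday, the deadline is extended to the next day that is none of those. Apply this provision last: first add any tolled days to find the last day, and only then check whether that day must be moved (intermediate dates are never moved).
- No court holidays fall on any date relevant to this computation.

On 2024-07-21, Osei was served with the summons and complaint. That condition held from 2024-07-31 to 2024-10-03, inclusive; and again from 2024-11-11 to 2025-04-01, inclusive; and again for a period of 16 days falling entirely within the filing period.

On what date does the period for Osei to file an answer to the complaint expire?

1 year after 2024-07-21 is July 21, 2025.
From July 31, 2024 through October 3, 2024 inclusive is 65 days; tolling adds 65 days: July 21, 2025 + 65 days = September 24, 2025.
From November 11, 2024 through April 1, 2025 inclusive is 142 days; tolling adds 142 days: September 24, 2025 + 142 days = February 13, 2026.
Tolling adds 16 days: February 13, 2026 + 16 days = March 1, 2026.
March 1, 2026 is Sunday. The next qualifying day is March 2, 2026.

March 2, 2026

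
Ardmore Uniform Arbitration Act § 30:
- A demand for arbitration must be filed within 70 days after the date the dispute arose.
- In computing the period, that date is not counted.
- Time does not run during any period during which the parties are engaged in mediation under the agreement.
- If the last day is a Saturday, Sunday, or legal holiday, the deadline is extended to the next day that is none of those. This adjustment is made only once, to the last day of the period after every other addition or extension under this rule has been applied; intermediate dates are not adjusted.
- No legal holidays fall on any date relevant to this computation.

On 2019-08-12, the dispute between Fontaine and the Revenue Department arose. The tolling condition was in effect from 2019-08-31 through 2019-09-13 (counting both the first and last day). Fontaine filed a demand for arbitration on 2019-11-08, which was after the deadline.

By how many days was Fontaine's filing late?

4 days

70 days after 2019-08-12 is October 21, 2019.
From August 31, 2019 through September 13, 2019 inclusive is 14 days; tolling adds 14 days: October 21, 2019 + 14 days = November 4, 2019.
November 4, 2019 is a Monday and not a legal holiday, so no extension applies.
The deadline is November 4, 2019; from November 4, 2019 to November 8, 2019 is 4 days.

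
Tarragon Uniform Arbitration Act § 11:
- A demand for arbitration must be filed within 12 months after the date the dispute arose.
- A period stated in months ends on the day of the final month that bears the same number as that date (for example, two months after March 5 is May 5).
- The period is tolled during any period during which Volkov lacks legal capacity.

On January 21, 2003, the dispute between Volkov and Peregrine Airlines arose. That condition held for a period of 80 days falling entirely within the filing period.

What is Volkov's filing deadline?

12 months after January 21, 2003 is January 21, 2004.
Tolling adds 80 days: January 21, 2004 + 80 days = April 10, 2004.

April 10, 2004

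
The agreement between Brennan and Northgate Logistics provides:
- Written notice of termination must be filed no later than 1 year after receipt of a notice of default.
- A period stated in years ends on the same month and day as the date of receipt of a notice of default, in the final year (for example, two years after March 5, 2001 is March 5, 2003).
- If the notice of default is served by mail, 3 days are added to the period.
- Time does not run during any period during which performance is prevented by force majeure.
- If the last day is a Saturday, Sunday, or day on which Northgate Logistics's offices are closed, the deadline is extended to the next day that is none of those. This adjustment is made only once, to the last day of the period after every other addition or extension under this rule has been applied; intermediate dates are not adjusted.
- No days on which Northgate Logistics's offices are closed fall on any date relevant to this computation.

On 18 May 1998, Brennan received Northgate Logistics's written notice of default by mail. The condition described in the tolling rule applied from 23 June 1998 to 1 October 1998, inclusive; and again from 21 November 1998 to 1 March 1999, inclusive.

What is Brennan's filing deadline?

December 9, 1999

1 year after 18 May 1998 is May 18, 1999.
Service was by mail, adding 3 days: May 18, 1999 + 3 days = May 21, 1999.
From June 23, 1998 through October 1, 1998 inclusive is 101 days; tolling adds 101 days: May 21, 1999 + 101 days = August 30, 1999.
From November 21, 1998 through March 1, 1999 inclusive is 101 days; tolling adds 101 days: August 30, 1999 + 101 days = December 9, 1999.
December 9, 1999 is a Thursday and not a day on which Northgate Logistics's offices are closed, so no extension applies.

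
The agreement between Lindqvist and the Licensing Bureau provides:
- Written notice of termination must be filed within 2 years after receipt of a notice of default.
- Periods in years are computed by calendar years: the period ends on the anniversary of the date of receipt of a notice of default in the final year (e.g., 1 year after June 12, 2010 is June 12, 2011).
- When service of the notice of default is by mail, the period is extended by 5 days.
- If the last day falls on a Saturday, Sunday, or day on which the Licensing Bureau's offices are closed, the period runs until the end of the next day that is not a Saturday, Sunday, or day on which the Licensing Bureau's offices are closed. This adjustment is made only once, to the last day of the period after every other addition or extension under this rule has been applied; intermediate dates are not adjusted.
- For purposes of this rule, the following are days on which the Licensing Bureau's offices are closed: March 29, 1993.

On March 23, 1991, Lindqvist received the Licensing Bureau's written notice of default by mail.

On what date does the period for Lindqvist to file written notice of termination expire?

March 30, 1993

2 years after March 23, 1991 is March 23, 1993.
Service was by mail, adding 5 days: March 23, 1993 + 5 days = March 28, 1993.
March 28, 1993 is Sunday; March 29, 1993 is a listed holiday. The next qualifying day is March 30, 1993.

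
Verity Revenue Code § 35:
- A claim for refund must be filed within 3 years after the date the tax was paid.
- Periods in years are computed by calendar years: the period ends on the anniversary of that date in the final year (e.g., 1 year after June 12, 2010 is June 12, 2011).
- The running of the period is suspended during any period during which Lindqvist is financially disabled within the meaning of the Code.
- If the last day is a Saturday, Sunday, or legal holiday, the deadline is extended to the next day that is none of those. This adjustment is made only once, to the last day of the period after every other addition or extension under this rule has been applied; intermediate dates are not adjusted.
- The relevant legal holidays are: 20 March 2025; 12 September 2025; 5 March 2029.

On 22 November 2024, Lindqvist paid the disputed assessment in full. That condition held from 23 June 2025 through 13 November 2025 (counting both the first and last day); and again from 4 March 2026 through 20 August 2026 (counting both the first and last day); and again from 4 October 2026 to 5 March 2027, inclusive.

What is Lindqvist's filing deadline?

3 years after 22 November 2024 is November 22, 2027.
From June 23, 2025 through November 13, 2025 inclusive is 144 days; tolling adds 144 days: November 22, 2027 + 144 days = April 14, 2028.
From March 4, 2026 through August 20, 2026 inclusive is 170 days; tolling adds 170 days: April 14, 2028 + 170 days = October 1, 2028.
From October 4, 2026 through March 5, 2027 inclusive is 153 days; tolling adds 153 days: October 1, 2028 + 153 days = March 3, 2029.
March 3, 2029 is Saturday; March 4, 2029 is Sunday; March 5, 2029 is a listed holiday. The next qualifying day is March 6, 2029.

March 6, 2029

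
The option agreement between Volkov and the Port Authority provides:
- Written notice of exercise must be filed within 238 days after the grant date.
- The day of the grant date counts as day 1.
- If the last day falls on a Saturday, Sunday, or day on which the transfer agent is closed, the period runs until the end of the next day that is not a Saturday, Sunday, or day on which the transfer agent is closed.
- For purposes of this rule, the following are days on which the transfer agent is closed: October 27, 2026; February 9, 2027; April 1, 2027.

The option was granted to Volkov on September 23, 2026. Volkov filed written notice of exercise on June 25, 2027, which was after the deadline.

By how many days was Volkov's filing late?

38 days

Counting September 23, 2026 as day 1, day 238 is May 18, 2027.
May 18, 2027 is a Tuesday and not a day on which the transfer agent is closed, so no extension applies.
The deadline is May 18, 2027; from May 18, 2027 to June 25, 2027 is 38 days.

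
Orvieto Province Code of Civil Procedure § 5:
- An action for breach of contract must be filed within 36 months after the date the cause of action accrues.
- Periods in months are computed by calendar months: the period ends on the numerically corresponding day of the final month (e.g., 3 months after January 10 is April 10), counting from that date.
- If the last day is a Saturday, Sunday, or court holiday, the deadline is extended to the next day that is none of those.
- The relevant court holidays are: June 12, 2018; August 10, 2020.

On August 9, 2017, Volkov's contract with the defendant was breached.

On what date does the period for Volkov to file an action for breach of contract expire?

August 11, 2020

36 months after August 9, 2017 is August 9, 2020.
August 9, 2020 is Sunday; August 10, 2020 is a listed holiday. The next qualifying day is August 11, 2020.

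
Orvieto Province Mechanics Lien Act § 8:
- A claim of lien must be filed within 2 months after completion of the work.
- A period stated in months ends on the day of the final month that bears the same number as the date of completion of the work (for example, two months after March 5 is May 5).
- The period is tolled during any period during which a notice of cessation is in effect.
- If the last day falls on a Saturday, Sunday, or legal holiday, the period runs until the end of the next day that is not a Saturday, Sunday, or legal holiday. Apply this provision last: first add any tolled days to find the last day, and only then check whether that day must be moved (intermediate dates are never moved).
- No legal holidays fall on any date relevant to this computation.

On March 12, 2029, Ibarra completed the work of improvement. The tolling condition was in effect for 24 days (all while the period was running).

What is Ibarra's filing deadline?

2 months after March 12, 2029 is May 12, 2029.
Tolling adds 24 days: May 12, 2029 + 24 days = June 5, 2029.
June 5, 2029 is a Tuesday and not a legal holiday, so no extension applies.

June 5, 2029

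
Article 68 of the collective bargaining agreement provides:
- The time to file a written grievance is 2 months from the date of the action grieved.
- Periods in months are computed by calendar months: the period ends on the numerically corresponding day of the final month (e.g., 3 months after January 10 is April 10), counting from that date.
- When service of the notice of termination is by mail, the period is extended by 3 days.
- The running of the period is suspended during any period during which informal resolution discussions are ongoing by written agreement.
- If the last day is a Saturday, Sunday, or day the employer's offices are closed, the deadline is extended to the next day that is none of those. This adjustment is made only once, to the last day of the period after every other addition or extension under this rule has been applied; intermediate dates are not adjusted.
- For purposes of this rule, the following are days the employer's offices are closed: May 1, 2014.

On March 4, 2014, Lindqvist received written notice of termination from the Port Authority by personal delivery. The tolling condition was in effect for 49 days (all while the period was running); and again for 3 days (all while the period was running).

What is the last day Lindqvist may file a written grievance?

2 months after March 4, 2014 is May 4, 2014.
Service was not by mail, so no mail extension applies.
Tolling adds 49 days: May 4, 2014 + 49 days = June 22, 2014.
Tolling adds 3 days: June 22, 2014 + 3 days = June 25, 2014.
June 25, 2014 is a Wednesday and not a day the employer's offices are closed, so no extension applies.

June 25, 2014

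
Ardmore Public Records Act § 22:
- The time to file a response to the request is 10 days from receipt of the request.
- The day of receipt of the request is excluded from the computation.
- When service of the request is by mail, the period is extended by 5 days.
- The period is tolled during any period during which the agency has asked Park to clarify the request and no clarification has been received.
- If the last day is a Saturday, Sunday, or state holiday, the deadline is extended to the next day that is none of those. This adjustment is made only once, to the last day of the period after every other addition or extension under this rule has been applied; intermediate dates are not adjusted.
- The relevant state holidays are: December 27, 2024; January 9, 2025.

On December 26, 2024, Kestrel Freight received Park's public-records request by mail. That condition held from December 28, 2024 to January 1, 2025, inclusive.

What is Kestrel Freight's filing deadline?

January 15, 2025

10 days after December 26, 2024 is January 5, 2025.
Service was by mail, adding 5 days: January 5, 2025 + 5 days = January 10, 2025.
From December 28, 2024 through January 1, 2025 inclusive is 5 days; tolling adds 5 days: January 10, 2025 + 5 days = January 15, 2025.
January 15, 2025 is a Wednesday and not a state holiday, so no extension applies.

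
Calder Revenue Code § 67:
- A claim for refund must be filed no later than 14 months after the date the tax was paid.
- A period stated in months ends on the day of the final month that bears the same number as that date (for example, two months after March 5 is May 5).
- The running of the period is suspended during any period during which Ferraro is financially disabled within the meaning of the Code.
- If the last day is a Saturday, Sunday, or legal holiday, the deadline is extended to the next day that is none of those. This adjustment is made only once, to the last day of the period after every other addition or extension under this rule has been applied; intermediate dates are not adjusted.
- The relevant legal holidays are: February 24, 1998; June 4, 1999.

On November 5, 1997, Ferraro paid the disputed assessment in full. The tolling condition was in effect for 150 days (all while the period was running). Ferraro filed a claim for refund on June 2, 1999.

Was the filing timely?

14 months after November 5, 1997 is January 5, 1999.
Tolling adds 150 days: January 5, 1999 + 150 days = June 4, 1999.
June 4, 1999 is a listed holiday; June 5, 1999 is Saturday; June 6, 1999 is Sunday. The next qualifying day is June 7, 1999.
The deadline is June 7, 1999; the filing on June 2, 1999 is on or before that date.

Yes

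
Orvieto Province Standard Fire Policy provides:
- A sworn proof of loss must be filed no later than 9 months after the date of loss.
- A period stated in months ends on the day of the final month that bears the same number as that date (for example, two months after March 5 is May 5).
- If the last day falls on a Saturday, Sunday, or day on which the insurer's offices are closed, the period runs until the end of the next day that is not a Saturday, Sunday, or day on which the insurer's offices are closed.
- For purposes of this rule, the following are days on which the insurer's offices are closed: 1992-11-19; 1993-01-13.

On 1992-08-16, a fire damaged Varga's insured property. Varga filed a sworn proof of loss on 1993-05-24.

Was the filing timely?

No

9 months after 1992-08-16 is May 16, 1993.
May 16, 1993 is Sunday. The next qualifying day is May 17, 1993.
The deadline is May 17, 1993; the filing on May 24, 1993 is after that date.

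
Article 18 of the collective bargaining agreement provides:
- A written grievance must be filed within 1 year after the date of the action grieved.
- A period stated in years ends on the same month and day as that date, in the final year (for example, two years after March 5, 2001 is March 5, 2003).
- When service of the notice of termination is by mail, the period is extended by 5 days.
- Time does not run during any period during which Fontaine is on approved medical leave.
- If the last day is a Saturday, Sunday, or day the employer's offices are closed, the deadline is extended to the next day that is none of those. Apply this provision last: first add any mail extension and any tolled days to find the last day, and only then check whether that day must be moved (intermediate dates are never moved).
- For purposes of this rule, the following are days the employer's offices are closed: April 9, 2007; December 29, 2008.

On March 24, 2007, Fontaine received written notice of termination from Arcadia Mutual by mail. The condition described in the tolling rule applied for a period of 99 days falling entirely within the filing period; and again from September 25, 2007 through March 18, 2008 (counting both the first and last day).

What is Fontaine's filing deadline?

December 30, 2008

1 year after March 24, 2007 is March 24, 2008.
Service was by mail, adding 5 days: March 24, 2008 + 5 days = March 29, 2008.
Tolling adds 99 days: March 29, 2008 + 99 days = July 6, 2008.
From September 25, 2007 through March 18, 2008 inclusive is 176 days; tolling adds 176 days: July 6, 2008 + 176 days = December 29, 2008.
December 29, 2008 is a listed holiday. The next qualifying day is December 30, 2008.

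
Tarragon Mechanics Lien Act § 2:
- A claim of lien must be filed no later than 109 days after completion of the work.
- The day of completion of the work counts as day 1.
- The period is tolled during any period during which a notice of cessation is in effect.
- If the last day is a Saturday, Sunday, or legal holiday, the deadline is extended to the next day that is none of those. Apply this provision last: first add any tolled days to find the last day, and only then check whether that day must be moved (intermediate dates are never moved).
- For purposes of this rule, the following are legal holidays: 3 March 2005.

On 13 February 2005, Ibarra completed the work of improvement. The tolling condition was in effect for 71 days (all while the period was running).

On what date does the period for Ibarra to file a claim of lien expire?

August 11, 2005

Counting 13 February 2005 as day 1, day 109 is June 1, 2005.
Tolling adds 71 days: June 1, 2005 + 71 days = August 11, 2005.
August 11, 2005 is a Thursday and not a legal holiday, so no extension applies.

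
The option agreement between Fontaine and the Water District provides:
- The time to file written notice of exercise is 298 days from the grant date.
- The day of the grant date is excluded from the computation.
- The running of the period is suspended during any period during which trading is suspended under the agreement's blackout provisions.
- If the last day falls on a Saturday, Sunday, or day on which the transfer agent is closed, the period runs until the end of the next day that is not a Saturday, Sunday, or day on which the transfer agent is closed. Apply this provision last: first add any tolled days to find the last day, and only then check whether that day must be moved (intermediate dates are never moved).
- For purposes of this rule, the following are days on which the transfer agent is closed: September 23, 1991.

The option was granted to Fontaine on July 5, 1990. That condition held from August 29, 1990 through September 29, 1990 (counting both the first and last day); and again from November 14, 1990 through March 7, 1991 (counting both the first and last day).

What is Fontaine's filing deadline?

298 days after July 5, 1990 is April 29, 1991.
From August 29, 1990 through September 29, 1990 inclusive is 32 days; tolling adds 32 days: April 29, 1991 + 32 days = May 31, 1991.
From November 14, 1990 through March 7, 1991 inclusive is 114 days; tolling adds 114 days: May 31, 1991 + 114 days = September 22, 1991.
September 22, 1991 is Sunday; September 23, 1991 is a listed holiday. The next qualifying day is September 24, 1991.

September 24, 1991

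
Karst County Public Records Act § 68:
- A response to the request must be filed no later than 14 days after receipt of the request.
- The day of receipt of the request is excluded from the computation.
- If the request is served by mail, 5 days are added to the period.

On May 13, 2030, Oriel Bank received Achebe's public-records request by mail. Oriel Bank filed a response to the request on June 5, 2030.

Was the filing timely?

14 days after May 13, 2030 is May 27, 2030.
Service was by mail, adding 5 days: May 27, 2030 + 5 days = June 1, 2030.
The deadline is June 1, 2030; the filing on June 5, 2030 is after that date.

No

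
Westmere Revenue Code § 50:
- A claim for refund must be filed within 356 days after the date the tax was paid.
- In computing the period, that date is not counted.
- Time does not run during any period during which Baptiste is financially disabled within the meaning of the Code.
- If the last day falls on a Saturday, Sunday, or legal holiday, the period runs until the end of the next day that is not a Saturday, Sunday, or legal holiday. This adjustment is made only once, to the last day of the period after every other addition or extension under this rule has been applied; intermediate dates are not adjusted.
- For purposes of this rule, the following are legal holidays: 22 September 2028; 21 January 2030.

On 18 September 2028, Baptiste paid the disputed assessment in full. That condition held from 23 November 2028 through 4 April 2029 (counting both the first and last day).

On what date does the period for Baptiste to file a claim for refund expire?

January 22, 2030

356 days after 18 September 2028 is September 9, 2029.
From November 23, 2028 through April 4, 2029 inclusive is 133 days; tolling adds 133 days: September 9, 2029 + 133 days = January 20, 2030.
January 20, 2030 is Sunday; January 21, 2030 is a listed holiday. The next qualifying day is January 22, 2030.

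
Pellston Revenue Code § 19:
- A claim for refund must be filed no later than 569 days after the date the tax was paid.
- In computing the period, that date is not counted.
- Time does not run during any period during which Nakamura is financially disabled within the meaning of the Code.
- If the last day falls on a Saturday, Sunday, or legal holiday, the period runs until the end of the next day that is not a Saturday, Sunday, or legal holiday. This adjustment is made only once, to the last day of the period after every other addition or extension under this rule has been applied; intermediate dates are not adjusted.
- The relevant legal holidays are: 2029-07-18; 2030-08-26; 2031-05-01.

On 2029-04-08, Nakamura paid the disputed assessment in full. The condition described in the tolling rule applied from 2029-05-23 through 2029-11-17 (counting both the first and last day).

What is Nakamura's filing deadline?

April 28, 2031

569 days after 2029-04-08 is October 29, 2030.
From May 23, 2029 through November 17, 2029 inclusive is 179 days; tolling adds 179 days: October 29, 2030 + 179 days = April 26, 2031.
April 26, 2031 is Saturday; April 27, 2031 is Sunday. The next qualifying day is April 28, 2031.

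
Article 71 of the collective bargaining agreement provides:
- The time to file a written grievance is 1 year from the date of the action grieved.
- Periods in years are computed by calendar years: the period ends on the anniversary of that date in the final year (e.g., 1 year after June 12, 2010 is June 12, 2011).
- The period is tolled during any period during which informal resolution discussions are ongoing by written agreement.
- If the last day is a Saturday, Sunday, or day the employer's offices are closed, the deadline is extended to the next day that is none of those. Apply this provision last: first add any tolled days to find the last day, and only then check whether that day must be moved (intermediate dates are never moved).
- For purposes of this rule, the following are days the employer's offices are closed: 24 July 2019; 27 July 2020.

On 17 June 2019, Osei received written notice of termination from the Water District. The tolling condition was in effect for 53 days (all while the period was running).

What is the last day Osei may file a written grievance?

1 year after 17 June 2019 is June 17, 2020.
Tolling adds 53 days: June 17, 2020 + 53 days = August 9, 2020.
August 9, 2020 is Sunday. The next qualifying day is August 10, 2020.

August 10, 2020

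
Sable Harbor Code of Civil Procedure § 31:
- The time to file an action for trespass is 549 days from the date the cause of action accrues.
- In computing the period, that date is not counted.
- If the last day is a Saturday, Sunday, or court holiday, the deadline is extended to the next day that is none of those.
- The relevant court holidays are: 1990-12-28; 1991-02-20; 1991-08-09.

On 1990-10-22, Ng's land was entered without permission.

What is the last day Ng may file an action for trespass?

549 days after 1990-10-22 is April 23, 1992.
April 23, 1992 is a Thursday and not a court holiday, so no extension applies.

April 23, 1992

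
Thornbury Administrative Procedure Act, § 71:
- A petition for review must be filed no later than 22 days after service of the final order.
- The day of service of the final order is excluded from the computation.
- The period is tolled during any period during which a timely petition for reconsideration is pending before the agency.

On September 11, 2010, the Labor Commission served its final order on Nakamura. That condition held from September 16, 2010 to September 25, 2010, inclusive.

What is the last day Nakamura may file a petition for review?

October 13, 2010

22 days after September 11, 2010 is October 3, 2010.
From September 16, 2010 through September 25, 2010 inclusive is 10 days; tolling adds 10 days: October 3, 2010 + 10 days = October 13, 2010.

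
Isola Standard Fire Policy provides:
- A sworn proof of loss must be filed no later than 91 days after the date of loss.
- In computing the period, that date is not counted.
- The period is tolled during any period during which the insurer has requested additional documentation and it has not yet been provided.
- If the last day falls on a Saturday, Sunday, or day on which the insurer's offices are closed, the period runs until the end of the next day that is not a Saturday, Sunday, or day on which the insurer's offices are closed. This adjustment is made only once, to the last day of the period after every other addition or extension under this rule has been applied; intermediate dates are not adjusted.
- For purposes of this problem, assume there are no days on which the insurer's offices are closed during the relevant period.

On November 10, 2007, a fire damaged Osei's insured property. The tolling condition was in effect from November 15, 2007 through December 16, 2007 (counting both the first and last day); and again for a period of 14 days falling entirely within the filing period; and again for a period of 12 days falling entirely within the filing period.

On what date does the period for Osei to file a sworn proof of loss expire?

April 7, 2008

91 days after November 10, 2007 is February 9, 2008.
From November 15, 2007 through December 16, 2007 inclusive is 32 days; tolling adds 32 days: February 9, 2008 + 32 days = March 12, 2008.
Tolling adds 14 days: March 12, 2008 + 14 days = March 26, 2008.
Tolling adds 12 days: March 26, 2008 + 12 days = April 7, 2008.
April 7, 2008 is a Monday and not a day on which the insurer's offices are closed, so no extension applies.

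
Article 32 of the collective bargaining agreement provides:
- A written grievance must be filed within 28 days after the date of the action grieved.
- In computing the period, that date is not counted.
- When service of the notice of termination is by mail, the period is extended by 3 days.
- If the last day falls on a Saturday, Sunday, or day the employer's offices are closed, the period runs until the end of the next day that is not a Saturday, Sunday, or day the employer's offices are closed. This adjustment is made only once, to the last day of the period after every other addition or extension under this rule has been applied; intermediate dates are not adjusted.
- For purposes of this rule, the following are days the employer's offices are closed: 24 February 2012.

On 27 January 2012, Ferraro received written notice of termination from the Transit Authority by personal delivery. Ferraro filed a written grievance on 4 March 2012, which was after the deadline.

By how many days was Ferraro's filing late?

6 days

28 days after 27 January 2012 is February 24, 2012.
Service was not by mail, so no mail extension applies.
February 24, 2012 is a listed holiday; February 25, 2012 is Saturday; February 26, 2012 is Sunday. The next qualifying day is February 27, 2012.
The deadline is February 27, 2012; from February 27, 2012 to March 4, 2012 is 6 days.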